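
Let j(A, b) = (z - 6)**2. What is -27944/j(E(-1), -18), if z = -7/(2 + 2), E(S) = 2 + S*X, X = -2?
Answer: -447104/961 ≈ -465.25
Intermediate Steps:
E(S) = 2 - 2*S (E(S) = 2 + S*(-2) = 2 - 2*S)
z = -7/4 ≈ -1.7500
j(A, b) = 961/16 (j(A, b) = (-7/4 - 6)**2 = (-31/4)**2 = 961/16)
-27944/j(E(-1), -18) = -27944/961/16 = -27944*16/961 = -447104/961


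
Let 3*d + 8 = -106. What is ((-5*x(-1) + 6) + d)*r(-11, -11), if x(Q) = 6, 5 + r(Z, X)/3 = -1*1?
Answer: 1116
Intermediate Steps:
r(Z, X) = -18 (r(Z, X) = -15 + 3*(-1*1) = -15 + 3*(-1) = -15 - 3 = -18)
d = -38 (d = -8/3 + (⅓)*(-106) = -8/3 - 106/3 = -38)
((-5*x(-1) + 6) + d)*r(-11, -11) = ((-5*6 + 6) - 38)*(-18) = ((-30 + 6) - 38)*(-18) = (-24 - 38)*(-18) = -62*(-18) = 1116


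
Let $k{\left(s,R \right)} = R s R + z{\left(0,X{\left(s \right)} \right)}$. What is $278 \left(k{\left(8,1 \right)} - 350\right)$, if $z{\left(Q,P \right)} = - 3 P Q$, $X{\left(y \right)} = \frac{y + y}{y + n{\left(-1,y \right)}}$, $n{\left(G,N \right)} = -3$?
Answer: $-95076$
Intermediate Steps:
$X{\left(y \right)} = \frac{2 y}{-3 + y}$ ($X{\left(y \right)} = \frac{y + y}{y - 3} = \frac{2 y}{-3 + y}$)
$z{\left(Q,P \right)} = - 3 P Q$
$k{\left(s,R \right)} = s R^{2}$ ($k{\left(s,R \right)} = R s R - 3 \frac{2 s}{-3 + s} 0 = s R^{2} + 0 = s R^{2}$)
$278 \left(k{\left(8,1 \right)} - 350\right) = 278 \left(8 \cdot 1^{2} - 350\right) = 278 \left(8 \cdot 1 - 350\right) = 278 \left(8 - 350\right) = 278 \left(-342\right) = -95076$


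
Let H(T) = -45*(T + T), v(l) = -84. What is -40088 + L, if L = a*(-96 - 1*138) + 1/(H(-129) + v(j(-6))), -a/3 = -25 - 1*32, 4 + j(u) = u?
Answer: -923255651/11526 ≈ -80102.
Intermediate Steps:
j(u) = -4 + u
H(T) = -90*T
a = 171 (a = -3*(-25 - 1*32) = -3*(-25 - 32) = -3*(-57) = 171)
L = -461201363/11526 (L = 171*(-96 - 1*138) + 1/(-90*(-129) - 84) = 171*(-96 - 138) + 1/(11610 - 84) = 171*(-234) + 1/11526 = -40014 + 1/11526 = -461201363/11526 ≈ -40014.)
-40088 + L = -40088 - 461201363/11526 = -923255651/11526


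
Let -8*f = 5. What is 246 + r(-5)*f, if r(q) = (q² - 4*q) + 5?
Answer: 859/4 ≈ 214.75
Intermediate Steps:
f = -5/8 (f = -⅛*5 = -5/8 ≈ -0.62500)
r(q) = 5 + q² - 4*q
246 + r(-5)*f = 246 + (5 + (-5)² - 4*(-5))*(-5/8) = 246 + (5 + 25 + 20)*(-5/8) = 246 + 50*(-5/8) = 246 - 125/4 = 859/4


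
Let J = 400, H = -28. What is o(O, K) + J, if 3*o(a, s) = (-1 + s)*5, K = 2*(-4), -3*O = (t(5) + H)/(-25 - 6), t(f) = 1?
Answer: 385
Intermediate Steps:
O = -9/31 (O = -(1 - 28)/(3*(-25 - 6)) = -(-9)/(-31) = -(-9)*(-1)/31 = -⅓*27/31 = -9/31 ≈ -0.29032)
K = -8
o(a, s) = -5/3 + 5*s/3 (o(a, s) = ((-1 + s)*5)/3 = (-5 + 5*s)/3 = -5/3 + 5*s/3)
o(O, K) + J = (-5/3 + (5/3)*(-8)) + 400 = (-5/3 - 40/3) + 400 = -15 + 400 = 385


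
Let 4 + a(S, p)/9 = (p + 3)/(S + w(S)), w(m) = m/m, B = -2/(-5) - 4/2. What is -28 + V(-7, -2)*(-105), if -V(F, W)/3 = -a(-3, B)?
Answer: 26593/2 ≈ 13297.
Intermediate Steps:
B = -8/5 (B = -2*(-⅕) - 4*½ = ⅖ - 2 = -8/5 ≈ -1.6000)
w(m) = 1
a(S, p) = -36 + 9*(3 + p)/(1 + S) (a(S, p) = -36 + 9*((p + 3)/(S + 1)) = -36 + 9*((3 + p)/(1 + S)) = -36 + 9*(3 + p)/(1 + S))
V(F, W) = -1269/10 (V(F, W) = -(-3)*9*(-1 - 8/5 - 4*(-3))/(1 - 3) = -(-3)*9*(-1 - 8/5 + 12)/(-2) = -(-3)*9*(-½)*(47/5) = -(-3)*(-423)/10 = -3*423/10 = -1269/10)
-28 + V(-7, -2)*(-105) = -28 - 1269/10*(-105) = -28 + 26649/2 = 26593/2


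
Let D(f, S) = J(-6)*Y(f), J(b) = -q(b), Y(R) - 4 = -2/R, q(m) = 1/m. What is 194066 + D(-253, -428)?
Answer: 49098867/253 ≈ 1.9407e+5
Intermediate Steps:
Y(R) = 4 - 2/R
J(b) = -1/b
D(f, S) = ⅔ - 1/(3*f) (D(f, S) = (-1/(-6))*(4 - 2/f) = (-1*(-⅙))*(4 - 2/f) = (4 - 2/f)/6 = ⅔ - 1/(3*f))
194066 + D(-253, -428) = 194066 + (⅓)*(-1 + 2*(-253))/(-253) = 194066 + (⅓)*(-1/253)*(-1 - 506) = 194066 + (⅓)*(-1/253)*(-507) = 194066 + 169/253 = 49098867/253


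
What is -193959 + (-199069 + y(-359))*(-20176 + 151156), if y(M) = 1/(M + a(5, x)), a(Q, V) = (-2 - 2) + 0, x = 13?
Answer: -3154984484719/121 ≈ -2.6074e+10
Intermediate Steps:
a(Q, V) = -4 (a(Q, V) = -4 + 0 = -4)
y(M) = 1/(-4 + M) (y(M) = 1/(M - 4) = 1/(-4 + M))
-193959 + (-199069 + y(-359))*(-20176 + 151156) = -193959 + (-199069 + 1/(-4 - 359))*(-20176 + 151156) = -193959 + (-199069 + 1/(-363))*130980 = -193959 + (-199069 - 1/363)*130980 = -193959 - 72262048/363*130980 = -193959 - 3154961015680/121 = -3154984484719/121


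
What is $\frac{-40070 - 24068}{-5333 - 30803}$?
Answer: $\frac{32069}{18068} \approx 1.7749$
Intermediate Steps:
$\frac{-40070 - 24068}{-5333 - 30803} = - \frac{64138}{-36136} = \left(-64138\right) \left(- \frac{1}{36136}\right) = \frac{32069}{18068}$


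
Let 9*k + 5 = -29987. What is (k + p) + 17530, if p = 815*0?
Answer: 127778/9 ≈ 14198.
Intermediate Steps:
p = 0
k = -29992/9 (k = -5/9 + (⅑)*(-29987) = -5/9 - 29987/9 = -29992/9 ≈ -3332.4)
(k + p) + 17530 = (-29992/9 + 0) + 17530 = -29992/9 + 17530 = 127778/9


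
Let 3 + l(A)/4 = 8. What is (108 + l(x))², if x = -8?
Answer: 16384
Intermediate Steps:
l(A) = 20 (l(A) = -12 + 4*8 = -12 + 32 = 20)
(108 + l(x))² = (108 + 20)² = 128² = 16384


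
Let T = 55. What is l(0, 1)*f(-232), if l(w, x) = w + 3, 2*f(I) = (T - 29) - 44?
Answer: -27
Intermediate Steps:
f(I) = -9 (f(I) = ((55 - 29) - 44)/2 = (26 - 44)/2 = (1/2)*(-18) = -9)
l(w, x) = 3 + w
l(0, 1)*f(-232) = (3 + 0)*(-9) = 3*(-9) = -27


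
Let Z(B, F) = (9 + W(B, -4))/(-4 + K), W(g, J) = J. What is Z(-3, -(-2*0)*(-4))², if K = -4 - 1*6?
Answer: 25/196 ≈ 0.12755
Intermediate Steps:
K = -10 (K = -4 - 6 = -10)
Z(B, F) = -5/14 (Z(B, F) = (9 - 4)/(-4 - 10) = 5/(-14) = 5*(-1/14) = -5/14)
Z(-3, -(-2*0)*(-4))² = (-5/14)² = 25/196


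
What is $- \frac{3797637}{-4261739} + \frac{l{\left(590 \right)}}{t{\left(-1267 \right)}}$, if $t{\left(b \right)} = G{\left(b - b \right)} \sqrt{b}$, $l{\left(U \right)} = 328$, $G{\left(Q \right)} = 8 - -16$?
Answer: $\frac{3797637}{4261739} - \frac{41 i \sqrt{1267}}{3801} \approx 0.8911 - 0.38395 i$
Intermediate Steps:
$G{\left(Q \right)} = 24$ ($G{\left(Q \right)} = 8 + 16 = 24$)
$t{\left(b \right)} = 24 \sqrt{b}$
$- \frac{3797637}{-4261739} + \frac{l{\left(590 \right)}}{t{\left(-1267 \right)}} = - \frac{3797637}{-4261739} + \frac{328}{24 \sqrt{-1267}} = \left(-3797637\right) \left(- \frac{1}{4261739}\right) + \frac{328}{24 i \sqrt{1267}} = \frac{3797637}{4261739} + \frac{328}{24 i \sqrt{1267}} = \frac{3797637}{4261739} + 328 \left(- \frac{i \sqrt{1267}}{30408}\right) = \frac{3797637}{4261739} - \frac{41 i \sqrt{1267}}{3801}$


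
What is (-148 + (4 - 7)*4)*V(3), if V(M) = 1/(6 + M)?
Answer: -160/9 ≈ -17.778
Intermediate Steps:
(-148 + (4 - 7)*4)*V(3) = (-148 + (4 - 7)*4)/(6 + 3) = (-148 - 3*4)/9 = (-148 - 12)*(⅑) = -160*⅑ = -160/9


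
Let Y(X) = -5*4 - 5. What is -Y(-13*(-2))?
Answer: 25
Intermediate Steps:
Y(X) = -25 (Y(X) = -20 - 5 = -25)
-Y(-13*(-2)) = -1*(-25) = 25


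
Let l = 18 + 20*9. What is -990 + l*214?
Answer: 41382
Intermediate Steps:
l = 198 (l = 18 + 180 = 198)
-990 + l*214 = -990 + 198*214 = -990 + 42372 = 41382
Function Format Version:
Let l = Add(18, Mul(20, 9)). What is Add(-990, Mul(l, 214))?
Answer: 41382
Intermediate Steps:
l = 198 (l = Add(18, 180) = 198)
Add(-990, Mul(l, 214)) = Add(-990, Mul(198, 214)) = Add(-990, 42372) = 41382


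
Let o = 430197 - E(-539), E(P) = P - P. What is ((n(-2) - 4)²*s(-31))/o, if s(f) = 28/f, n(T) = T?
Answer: -336/4445369 ≈ -7.5584e-5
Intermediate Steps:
E(P) = 0
o = 430197 (o = 430197 - 1*0 = 430197 + 0 = 430197)
((n(-2) - 4)²*s(-31))/o = ((-2 - 4)²*(28/(-31)))/430197 = ((-6)²*(28*(-1/31)))*(1/430197) = (36*(-28/31))*(1/430197) = -1008/31*1/430197 = -336/4445369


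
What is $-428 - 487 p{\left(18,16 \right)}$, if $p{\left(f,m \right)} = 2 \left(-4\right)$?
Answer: $3468$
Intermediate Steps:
$p{\left(f,m \right)} = -8$
$-428 - 487 p{\left(18,16 \right)} = -428 - -3896 = -428 + 3896 = 3468$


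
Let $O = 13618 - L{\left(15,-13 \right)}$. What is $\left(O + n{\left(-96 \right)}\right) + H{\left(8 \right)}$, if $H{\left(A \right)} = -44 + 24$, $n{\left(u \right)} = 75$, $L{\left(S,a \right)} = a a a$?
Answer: $15870$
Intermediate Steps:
$L{\left(S,a \right)} = a^{3}$ ($L{\left(S,a \right)} = a^{2} a = a^{3}$)
$H{\left(A \right)} = -20$
$O = 15815$ ($O = 13618 - \left(-13\right)^{3} = 13618 - -2197 = 13618 + 2197 = 15815$)
$\left(O + n{\left(-96 \right)}\right) + H{\left(8 \right)} = \left(15815 + 75\right) - 20 = 15890 - 20 = 15870$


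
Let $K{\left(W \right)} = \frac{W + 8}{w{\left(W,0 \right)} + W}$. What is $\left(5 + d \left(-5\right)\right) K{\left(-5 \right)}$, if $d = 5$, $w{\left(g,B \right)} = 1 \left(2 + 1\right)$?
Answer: $30$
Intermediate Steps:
$w{\left(g,B \right)} = 3$ ($w{\left(g,B \right)} = 1 \cdot 3 = 3$)
$K{\left(W \right)} = \frac{8 + W}{3 + W}$ ($K{\left(W \right)} = \frac{W + 8}{3 + W} = \frac{8 + W}{3 + W}$)
$\left(5 + d \left(-5\right)\right) K{\left(-5 \right)} = \left(5 + 5 \left(-5\right)\right) \frac{8 - 5}{3 - 5} = \left(5 - 25\right) \frac{1}{-2} \cdot 3 = - 20 \left(\left(- \frac{1}{2}\right) 3\right) = \left(-20\right) \left(- \frac{3}{2}\right) = 30$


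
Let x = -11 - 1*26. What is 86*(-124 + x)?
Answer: -13846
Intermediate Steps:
x = -37 (x = -11 - 26 = -37)
86*(-124 + x) = 86*(-124 - 37) = 86*(-161) = -13846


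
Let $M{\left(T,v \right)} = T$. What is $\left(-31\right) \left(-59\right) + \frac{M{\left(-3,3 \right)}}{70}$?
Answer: $\frac{128027}{70} \approx 1829.0$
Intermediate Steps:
$\left(-31\right) \left(-59\right) + \frac{M{\left(-3,3 \right)}}{70} = \left(-31\right) \left(-59\right) - \frac{3}{70} = 1829 - \frac{3}{70} = \frac{128027}{70}$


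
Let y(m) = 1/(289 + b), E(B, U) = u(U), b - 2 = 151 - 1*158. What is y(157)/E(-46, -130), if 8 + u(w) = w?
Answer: -1/39192 ≈ -2.5515e-5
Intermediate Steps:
u(w) = -8 + w
b = -5 (b = 2 + (151 - 1*158) = 2 + (151 - 158) = 2 - 7 = -5)
E(B, U) = -8 + U
y(m) = 1/284 (y(m) = 1/(289 - 5) = 1/284)
y(157)/E(-46, -130) = 1/(284*(-8 - 130)) = (1/284)/(-138) = (1/284)*(-1/138) = -1/39192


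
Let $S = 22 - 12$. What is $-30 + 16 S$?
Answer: $130$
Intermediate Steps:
$S = 10$ ($S = 22 - 12 = 10$)
$-30 + 16 S = -30 + 16 \cdot 10 = -30 + 160 = 130$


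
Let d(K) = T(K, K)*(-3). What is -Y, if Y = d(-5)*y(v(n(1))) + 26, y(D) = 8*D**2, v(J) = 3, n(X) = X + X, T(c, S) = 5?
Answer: 1054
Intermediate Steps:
n(X) = 2*X
d(K) = -15 (d(K) = 5*(-3) = -15)
Y = -1054 (Y = -120*3**2 + 26 = -120*9 + 26 = -15*72 + 26 = -1080 + 26 = -1054)
-Y = -1*(-1054) = 1054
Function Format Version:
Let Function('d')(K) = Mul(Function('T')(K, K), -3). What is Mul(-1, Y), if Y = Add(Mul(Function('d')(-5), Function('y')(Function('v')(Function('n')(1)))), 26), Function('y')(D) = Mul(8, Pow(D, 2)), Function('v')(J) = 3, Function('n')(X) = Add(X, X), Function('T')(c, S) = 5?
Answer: 1054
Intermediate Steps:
Function('n')(X) = Mul(2, X)
Function('d')(K) = -15 (Function('d')(K) = Mul(5, -3) = -15)
Y = -1054 (Y = Add(Mul(-15, Mul(8, Pow(3, 2))), 26) = Add(Mul(-15, Mul(8, 9)), 26) = Add(Mul(-15, 72), 26) = Add(-1080, 26) = -1054)
Mul(-1, Y) = Mul(-1, -1054) = 1054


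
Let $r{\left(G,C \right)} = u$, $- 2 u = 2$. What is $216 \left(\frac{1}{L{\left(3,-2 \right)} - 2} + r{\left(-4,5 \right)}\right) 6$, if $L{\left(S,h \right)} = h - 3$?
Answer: $- \frac{10368}{7} \approx -1481.1$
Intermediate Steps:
$u = -1$ ($u = \left(- \frac{1}{2}\right) 2 = -1$)
$r{\left(G,C \right)} = -1$
$L{\left(S,h \right)} = -3 + h$
$216 \left(\frac{1}{L{\left(3,-2 \right)} - 2} + r{\left(-4,5 \right)}\right) 6 = 216 \left(\frac{1}{\left(-3 - 2\right) - 2} - 1\right) 6 = 216 \left(\frac{1}{-5 - 2} - 1\right) 6 = 216 \left(\frac{1}{-7} - 1\right) 6 = 216 \left(- \frac{1}{7} - 1\right) 6 = 216 \left(\left(- \frac{8}{7}\right) 6\right) = 216 \left(- \frac{48}{7}\right) = - \frac{10368}{7}$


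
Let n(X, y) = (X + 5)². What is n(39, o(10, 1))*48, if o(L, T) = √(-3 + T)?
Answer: 92928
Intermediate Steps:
n(X, y) = (5 + X)²
n(39, o(10, 1))*48 = (5 + 39)²*48 = 44²*48 = 1936*48 = 92928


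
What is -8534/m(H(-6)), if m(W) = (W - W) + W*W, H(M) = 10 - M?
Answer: -4267/128 ≈ -33.336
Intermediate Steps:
m(W) = W**2 (m(W) = 0 + W**2 = W**2)
-8534/m(H(-6)) = -8534/(10 - 1*(-6))**2 = -8534/(10 + 6)**2 = -8534/(16**2) = -8534/256 = -8534*1/256 = -4267/128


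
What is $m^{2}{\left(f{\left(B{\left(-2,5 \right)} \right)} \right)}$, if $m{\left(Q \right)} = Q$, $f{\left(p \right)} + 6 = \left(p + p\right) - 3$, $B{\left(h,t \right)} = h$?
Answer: $169$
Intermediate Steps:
$f{\left(p \right)} = -9 + 2 p$ ($f{\left(p \right)} = -6 + \left(\left(p + p\right) - 3\right) = -6 + \left(2 p - 3\right) = -6 + \left(-3 + 2 p\right) = -9 + 2 p$)
$m^{2}{\left(f{\left(B{\left(-2,5 \right)} \right)} \right)} = \left(-9 + 2 \left(-2\right)\right)^{2} = \left(-9 - 4\right)^{2} = \left(-13\right)^{2} = 169$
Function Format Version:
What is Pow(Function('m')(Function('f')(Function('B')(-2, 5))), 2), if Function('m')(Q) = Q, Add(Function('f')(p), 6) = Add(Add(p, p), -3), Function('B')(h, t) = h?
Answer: 169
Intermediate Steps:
Function('f')(p) = Add(-9, Mul(2, p)) (Function('f')(p) = Add(-6, Add(Add(p, p), -3)) = Add(-6, Add(Mul(2, p), -3)) = Add(-6, Add(-3, Mul(2, p))) = Add(-9, Mul(2, p)))
Pow(Function('m')(Function('f')(Function('B')(-2, 5))), 2) = Pow(Add(-9, Mul(2, -2)), 2) = Pow(Add(-9, -4), 2) = Pow(-13, 2) = 169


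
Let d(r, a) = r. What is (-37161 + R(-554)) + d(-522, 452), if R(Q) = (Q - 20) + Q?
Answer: -38811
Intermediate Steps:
R(Q) = -20 + 2*Q (R(Q) = (-20 + Q) + Q = -20 + 2*Q)
(-37161 + R(-554)) + d(-522, 452) = (-37161 + (-20 + 2*(-554))) - 522 = (-37161 + (-20 - 1108)) - 522 = (-37161 - 1128) - 522 = -38289 - 522 = -38811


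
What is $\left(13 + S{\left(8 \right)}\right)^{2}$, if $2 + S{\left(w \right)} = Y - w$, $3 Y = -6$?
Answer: $1$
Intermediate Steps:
$Y = -2$ ($Y = \frac{1}{3} \left(-6\right) = -2$)
$S{\left(w \right)} = -4 - w$ ($S{\left(w \right)} = -2 - \left(2 + w\right) = -4 - w$)
$\left(13 + S{\left(8 \right)}\right)^{2} = \left(13 - 12\right)^{2} = 1^{2} = 1$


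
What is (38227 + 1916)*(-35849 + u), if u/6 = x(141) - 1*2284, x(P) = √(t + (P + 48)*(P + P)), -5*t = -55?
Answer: -1989206079 + 240858*√53309 ≈ -1.9336e+9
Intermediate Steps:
t = 11 (t = -⅕*(-55) = 11)
x(P) = √(11 + 2*P*(48 + P)) (x(P) = √(11 + (P + 48)*(P + P)) = √(11 + (48 + P)*(2*P)) = √(11 + 2*P*(48 + P)))
u = -13704 + 6*√53309 (u = 6*(√(11 + 2*141² + 96*141) - 1*2284) = 6*(√(11 + 2*19881 + 13536) - 2284) = 6*(√(11 + 39762 + 13536) - 2284) = 6*(√53309 - 2284) = 6*(-2284 + √53309) = -13704 + 6*√53309 ≈ -12319.)
(38227 + 1916)*(-35849 + u) = (38227 + 1916)*(-35849 + (-13704 + 6*√53309)) = 40143*(-49553 + 6*√53309) = -1989206079 + 240858*√53309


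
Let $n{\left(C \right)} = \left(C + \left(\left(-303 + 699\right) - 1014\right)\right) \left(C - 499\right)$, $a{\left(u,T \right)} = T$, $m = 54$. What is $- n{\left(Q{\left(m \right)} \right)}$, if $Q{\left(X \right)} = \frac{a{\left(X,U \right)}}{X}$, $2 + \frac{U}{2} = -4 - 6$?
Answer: $- \frac{25019170}{81} \approx -3.0888 \cdot 10^{5}$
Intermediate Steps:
$U = -24$ ($U = -4 + 2 \left(-4 - 6\right) = -4 + 2 \left(-10\right) = -4 - 20 = -24$)
$Q{\left(X \right)} = - \frac{24}{X}$
$n{\left(C \right)} = \left(-618 + C\right) \left(-499 + C\right)$ ($n{\left(C \right)} = \left(C + \left(396 - 1014\right)\right) \left(-499 + C\right) = \left(C - 618\right) \left(-499 + C\right) = \left(-618 + C\right) \left(-499 + C\right)$)
$- n{\left(Q{\left(m \right)} \right)} = - (308382 + \left(- \frac{24}{54}\right)^{2} - 1117 \left(- \frac{24}{54}\right)) = - (308382 + \left(\left(-24\right) \frac{1}{54}\right)^{2} - 1117 \left(\left(-24\right) \frac{1}{54}\right)) = - (308382 + \left(- \frac{4}{9}\right)^{2} - - \frac{4468}{9}) = - (308382 + \frac{16}{81} + \frac{4468}{9}) = \left(-1\right) \frac{25019170}{81} = - \frac{25019170}{81}$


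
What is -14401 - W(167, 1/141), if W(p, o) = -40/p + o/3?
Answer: -1017284288/70641 ≈ -14401.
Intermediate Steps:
W(p, o) = -40/p + o/3 (W(p, o) = -40/p + o*(⅓) = -40/p + o/3)
-14401 - W(167, 1/141) = -14401 - (-40/167 + (⅓)/141) = -14401 - (-40*1/167 + (⅓)*(1/141)) = -14401 - (-40/167 + 1/423) = -14401 - 1*(-16753/70641) = -14401 + 16753/70641 = -1017284288/70641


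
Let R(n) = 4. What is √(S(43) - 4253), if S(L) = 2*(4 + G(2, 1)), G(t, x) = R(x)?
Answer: I*√4237 ≈ 65.092*I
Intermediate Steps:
G(t, x) = 4
S(L) = 16 (S(L) = 2*(4 + 4) = 2*8 = 16)
√(S(43) - 4253) = √(16 - 4253) = √(-4237) = I*√4237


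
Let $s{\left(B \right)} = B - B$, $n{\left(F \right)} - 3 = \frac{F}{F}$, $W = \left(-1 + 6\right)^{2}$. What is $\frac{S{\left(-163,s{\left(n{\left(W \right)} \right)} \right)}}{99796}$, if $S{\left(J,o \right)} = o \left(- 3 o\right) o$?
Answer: $0$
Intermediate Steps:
$W = 25$ ($W = 5^{2} = 25$)
$n{\left(F \right)} = 4$ ($n{\left(F \right)} = 3 + \frac{F}{F} = 3 + 1 = 4$)
$s{\left(B \right)} = 0$
$S{\left(J,o \right)} = - 3 o^{3}$ ($S{\left(J,o \right)} = - 3 o^{2} o = - 3 o^{3}$)
$\frac{S{\left(-163,s{\left(n{\left(W \right)} \right)} \right)}}{99796} = \frac{\left(-3\right) 0^{3}}{99796} = \left(-3\right) 0 \cdot \frac{1}{99796} = 0 \cdot \frac{1}{99796} = 0$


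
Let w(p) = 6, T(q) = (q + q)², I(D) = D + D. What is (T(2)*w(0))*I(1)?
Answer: 192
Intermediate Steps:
I(D) = 2*D
T(q) = 4*q² (T(q) = (2*q)² = 4*q²)
(T(2)*w(0))*I(1) = ((4*2²)*6)*(2*1) = ((4*4)*6)*2 = (16*6)*2 = 96*2 = 192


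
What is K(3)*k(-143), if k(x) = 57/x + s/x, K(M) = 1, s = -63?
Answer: 6/143 ≈ 0.041958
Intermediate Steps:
k(x) = -6/x (k(x) = 57/x - 63/x = -6/x)
K(3)*k(-143) = 1*(-6/(-143)) = 1*(-6*(-1/143)) = 1*(6/143) = 6/143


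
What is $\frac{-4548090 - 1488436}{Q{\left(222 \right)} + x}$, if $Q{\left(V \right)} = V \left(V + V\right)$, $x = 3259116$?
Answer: $- \frac{3018263}{1678842} \approx -1.7978$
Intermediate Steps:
$Q{\left(V \right)} = 2 V^{2}$ ($Q{\left(V \right)} = V 2 V = 2 V^{2}$)
$\frac{-4548090 - 1488436}{Q{\left(222 \right)} + x} = \frac{-4548090 - 1488436}{2 \cdot 222^{2} + 3259116} = - \frac{6036526}{2 \cdot 49284 + 3259116} = - \frac{6036526}{98568 + 3259116} = - \frac{6036526}{3357684} = \left(-6036526\right) \frac{1}{3357684} = - \frac{3018263}{1678842}$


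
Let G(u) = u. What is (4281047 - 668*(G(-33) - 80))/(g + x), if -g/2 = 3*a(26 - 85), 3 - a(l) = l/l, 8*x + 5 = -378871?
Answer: -322706/3509 ≈ -91.965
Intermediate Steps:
x = -94719/2 (x = -5/8 + (1/8)*(-378871) = -5/8 - 378871/8 = -94719/2 ≈ -47360.)
a(l) = 2 (a(l) = 3 - l/l = 3 - 1*1 = 3 - 1 = 2)
g = -12 (g = -6*2 = -2*6 = -12)
(4281047 - 668*(G(-33) - 80))/(g + x) = (4281047 - 668*(-33 - 80))/(-12 - 94719/2) = (4281047 - 668*(-113))/(-94743/2) = (4281047 + 75484)*(-2/94743) = 4356531*(-2/94743) = -322706/3509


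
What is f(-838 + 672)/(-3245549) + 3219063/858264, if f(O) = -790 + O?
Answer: 3482815733657/928512622312 ≈ 3.7510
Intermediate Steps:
f(-838 + 672)/(-3245549) + 3219063/858264 = (-790 + (-838 + 672))/(-3245549) + 3219063/858264 = (-790 - 166)*(-1/3245549) + 3219063*(1/858264) = -956*(-1/3245549) + 1073021/286088 = 956/3245549 + 1073021/286088 = 3482815733657/928512622312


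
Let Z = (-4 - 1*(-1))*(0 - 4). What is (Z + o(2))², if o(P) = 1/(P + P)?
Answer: 2401/16 ≈ 150.06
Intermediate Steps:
Z = 12 (Z = (-4 + 1)*(-4) = -3*(-4) = 12)
o(P) = 1/(2*P)
(Z + o(2))² = (12 + (½)/2)² = (12 + (½)*(½))² = (12 + ¼)² = (49/4)² = 2401/16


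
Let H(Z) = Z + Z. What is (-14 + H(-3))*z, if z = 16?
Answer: -320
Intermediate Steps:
H(Z) = 2*Z
(-14 + H(-3))*z = (-14 + 2*(-3))*16 = (-14 - 6)*16 = -20*16 = -320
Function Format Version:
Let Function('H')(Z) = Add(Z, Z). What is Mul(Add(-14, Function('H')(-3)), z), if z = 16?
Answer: -320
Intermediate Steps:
Function('H')(Z) = Mul(2, Z)
Mul(Add(-14, Function('H')(-3)), z) = Mul(Add(-14, Mul(2, -3)), 16) = Mul(Add(-14, -6), 16) = Mul(-20, 16) = -320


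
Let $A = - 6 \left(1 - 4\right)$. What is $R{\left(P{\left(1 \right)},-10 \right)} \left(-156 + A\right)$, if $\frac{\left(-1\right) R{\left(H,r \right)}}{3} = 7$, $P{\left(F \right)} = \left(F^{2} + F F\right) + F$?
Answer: $2898$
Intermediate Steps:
$P{\left(F \right)} = F + 2 F^{2}$ ($P{\left(F \right)} = \left(F^{2} + F^{2}\right) + F = 2 F^{2} + F = F + 2 F^{2}$)
$R{\left(H,r \right)} = -21$ ($R{\left(H,r \right)} = \left(-3\right) 7 = -21$)
$A = 18$ ($A = \left(-6\right) \left(-3\right) = 18$)
$R{\left(P{\left(1 \right)},-10 \right)} \left(-156 + A\right) = - 21 \left(-156 + 18\right) = \left(-21\right) \left(-138\right) = 2898$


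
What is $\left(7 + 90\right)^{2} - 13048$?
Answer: $-3639$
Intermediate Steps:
$\left(7 + 90\right)^{2} - 13048 = 97^{2} - 13048 = 9409 - 13048 = -3639$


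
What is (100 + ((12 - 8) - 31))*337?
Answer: 24601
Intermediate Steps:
(100 + ((12 - 8) - 31))*337 = (100 + (4 - 31))*337 = (100 - 27)*337 = 73*337 = 24601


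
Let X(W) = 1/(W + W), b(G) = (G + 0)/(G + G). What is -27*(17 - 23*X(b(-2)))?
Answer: 162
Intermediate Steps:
b(G) = ½ (b(G) = G/((2*G)) = G*(1/(2*G)) = ½)
X(W) = 1/(2*W)
-27*(17 - 23*X(b(-2))) = -27*(17 - 23/(2*½)) = -27*(17 - 23*2/2) = -27*(17 - 23*1) = -27*(17 - 23) = -27*(-6) = 162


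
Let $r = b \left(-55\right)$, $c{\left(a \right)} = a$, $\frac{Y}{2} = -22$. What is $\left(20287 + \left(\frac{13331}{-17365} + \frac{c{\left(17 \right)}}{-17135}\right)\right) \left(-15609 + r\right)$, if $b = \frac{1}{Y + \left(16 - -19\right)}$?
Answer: $- \frac{7370720697059434}{23286465} \approx -3.1652 \cdot 10^{8}$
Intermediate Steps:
$Y = -44$ ($Y = 2 \left(-22\right) = -44$)
$b = - \frac{1}{9}$ ($b = \frac{1}{-44 + \left(16 - -19\right)} = \frac{1}{-44 + \left(16 + 19\right)} = \frac{1}{-44 + 35} = \frac{1}{-9} = - \frac{1}{9} \approx -0.11111$)
$r = \frac{55}{9}$ ($r = \left(- \frac{1}{9}\right) \left(-55\right) = \frac{55}{9} \approx 6.1111$)
$\left(20287 + \left(\frac{13331}{-17365} + \frac{c{\left(17 \right)}}{-17135}\right)\right) \left(-15609 + r\right) = \left(20287 + \left(\frac{13331}{-17365} + \frac{17}{-17135}\right)\right) \left(-15609 + \frac{55}{9}\right) = \left(20287 + \left(13331 \left(- \frac{1}{17365}\right) + 17 \left(- \frac{1}{17135}\right)\right)\right) \left(- \frac{140426}{9}\right) = \left(20287 - \frac{1988886}{2587385}\right) \left(- \frac{140426}{9}\right) = \frac{52488290609}{2587385} \left(- \frac{140426}{9}\right) = - \frac{7370720697059434}{23286465}$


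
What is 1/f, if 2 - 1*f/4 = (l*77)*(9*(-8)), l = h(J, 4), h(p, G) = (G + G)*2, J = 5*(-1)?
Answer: 1/354824 ≈ 2.8183e-6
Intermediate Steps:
J = -5
h(p, G) = 4*G (h(p, G) = (2*G)*2 = 4*G)
l = 16 (l = 4*4 = 16)
f = 354824 (f = 8 - 4*16*77*9*(-8) = 8 - 4928*(-72) = 8 - 4*(-88704) = 8 + 354816 = 354824)
1/f = 1/354824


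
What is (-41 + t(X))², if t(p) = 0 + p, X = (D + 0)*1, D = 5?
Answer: 1296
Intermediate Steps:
X = 5 (X = (5 + 0)*1 = 5*1 = 5)
t(p) = p
(-41 + t(X))² = (-41 + 5)² = (-36)² = 1296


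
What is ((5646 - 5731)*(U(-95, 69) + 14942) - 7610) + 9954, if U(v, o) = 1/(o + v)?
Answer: -32960791/26 ≈ -1.2677e+6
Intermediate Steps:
((5646 - 5731)*(U(-95, 69) + 14942) - 7610) + 9954 = ((5646 - 5731)*(1/(69 - 95) + 14942) - 7610) + 9954 = (-85*(1/(-26) + 14942) - 7610) + 9954 = (-85*(-1/26 + 14942) - 7610) + 9954 = (-85*388491/26 - 7610) + 9954 = (-33021735/26 - 7610) + 9954 = -33219595/26 + 9954 = -32960791/26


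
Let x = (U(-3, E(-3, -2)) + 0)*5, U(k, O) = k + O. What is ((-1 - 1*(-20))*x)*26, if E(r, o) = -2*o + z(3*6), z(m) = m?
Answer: 46930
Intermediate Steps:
E(r, o) = 18 - 2*o (E(r, o) = -2*o + 3*6 = -2*o + 18 = 18 - 2*o)
U(k, O) = O + k
x = 95 (x = (((18 - 2*(-2)) - 3) + 0)*5 = (((18 + 4) - 3) + 0)*5 = ((22 - 3) + 0)*5 = (19 + 0)*5 = 19*5 = 95)
((-1 - 1*(-20))*x)*26 = ((-1 - 1*(-20))*95)*26 = ((-1 + 20)*95)*26 = (19*95)*26 = 1805*26 = 46930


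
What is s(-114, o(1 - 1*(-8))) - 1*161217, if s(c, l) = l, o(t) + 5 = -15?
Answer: -161237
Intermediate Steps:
o(t) = -20 (o(t) = -5 - 15 = -20)
s(-114, o(1 - 1*(-8))) - 1*161217 = -20 - 1*161217 = -20 - 161217 = -161237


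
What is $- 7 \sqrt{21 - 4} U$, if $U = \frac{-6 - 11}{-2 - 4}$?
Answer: $- \frac{119 \sqrt{17}}{6} \approx -81.775$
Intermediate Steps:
$U = \frac{17}{6}$ ($U = - \frac{17}{-6} = \left(-17\right) \left(- \frac{1}{6}\right) = \frac{17}{6} \approx 2.8333$)
$- 7 \sqrt{21 - 4} U = - 7 \sqrt{21 - 4} \cdot \frac{17}{6} = - 7 \sqrt{17} \cdot \frac{17}{6} = - \frac{119 \sqrt{17}}{6}$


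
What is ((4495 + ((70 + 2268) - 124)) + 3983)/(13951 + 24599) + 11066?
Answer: 71100832/6425 ≈ 11066.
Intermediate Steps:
((4495 + ((70 + 2268) - 124)) + 3983)/(13951 + 24599) + 11066 = ((4495 + (2338 - 124)) + 3983)/38550 + 11066 = ((4495 + 2214) + 3983)*(1/38550) + 11066 = (6709 + 3983)*(1/38550) + 11066 = 10692*(1/38550) + 11066 = 1782/6425 + 11066 = 71100832/6425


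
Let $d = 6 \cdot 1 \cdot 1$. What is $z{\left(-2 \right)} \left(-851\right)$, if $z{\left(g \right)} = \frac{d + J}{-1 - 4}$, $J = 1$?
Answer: $\frac{5957}{5} \approx 1191.4$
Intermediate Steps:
$d = 6$ ($d = 6 \cdot 1 = 6$)
$z{\left(g \right)} = - \frac{7}{5}$ ($z{\left(g \right)} = \frac{6 + 1}{-1 - 4} = \frac{7}{-5} = 7 \left(- \frac{1}{5}\right) = - \frac{7}{5}$)
$z{\left(-2 \right)} \left(-851\right) = \left(- \frac{7}{5}\right) \left(-851\right) = \frac{5957}{5}$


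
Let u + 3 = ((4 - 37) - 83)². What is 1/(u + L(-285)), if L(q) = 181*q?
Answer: -1/38132 ≈ -2.6225e-5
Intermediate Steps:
u = 13453 (u = -3 + ((4 - 37) - 83)² = -3 + (-33 - 83)² = -3 + (-116)² = -3 + 13456 = 13453)
1/(u + L(-285)) = 1/(13453 + 181*(-285)) = 1/(13453 - 51585) = 1/(-38132) = -1/38132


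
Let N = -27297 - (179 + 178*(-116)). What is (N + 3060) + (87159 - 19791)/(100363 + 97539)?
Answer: -372813684/98951 ≈ -3767.7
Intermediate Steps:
N = -6828 (N = -27297 - (179 - 20648) = -27297 - 1*(-20469) = -27297 + 20469 = -6828)
(N + 3060) + (87159 - 19791)/(100363 + 97539) = (-6828 + 3060) + (87159 - 19791)/(100363 + 97539) = -3768 + 67368/197902 = -3768 + 67368*(1/197902) = -3768 + 33684/98951 = -372813684/98951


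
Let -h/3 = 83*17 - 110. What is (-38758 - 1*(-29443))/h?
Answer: 3105/1301 ≈ 2.3866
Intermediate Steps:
h = -3903 (h = -3*(83*17 - 110) = -3*(1411 - 110) = -3*1301 = -3903)
(-38758 - 1*(-29443))/h = (-38758 - 1*(-29443))/(-3903) = (-38758 + 29443)*(-1/3903) = -9315*(-1/3903) = 3105/1301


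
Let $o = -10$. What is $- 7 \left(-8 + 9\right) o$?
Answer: $70$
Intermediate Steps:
$- 7 \left(-8 + 9\right) o = - 7 \left(-8 + 9\right) \left(-10\right) = \left(-7\right) 1 \left(-10\right) = \left(-7\right) \left(-10\right) = 70$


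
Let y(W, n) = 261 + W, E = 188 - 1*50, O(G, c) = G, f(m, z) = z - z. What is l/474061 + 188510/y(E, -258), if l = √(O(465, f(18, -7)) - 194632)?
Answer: 26930/57 + I*√194167/474061 ≈ 472.46 + 0.00092951*I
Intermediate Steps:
f(m, z) = 0
l = I*√194167 (l = √(465 - 194632) = √(-194167) = I*√194167 ≈ 440.64*I)
E = 138 (E = 188 - 50 = 138)
l/474061 + 188510/y(E, -258) = (I*√194167)/474061 + 188510/(261 + 138) = (I*√194167)*(1/474061) + 188510/399 = I*√194167/474061 + 188510*(1/399) = I*√194167/474061 + 26930/57 = 26930/57 + I*√194167/474061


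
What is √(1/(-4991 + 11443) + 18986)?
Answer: √197588746549/3226 ≈ 137.79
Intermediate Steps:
√(1/(-4991 + 11443) + 18986) = √(1/6452 + 18986) = √(122497673/6452) = √197588746549/3226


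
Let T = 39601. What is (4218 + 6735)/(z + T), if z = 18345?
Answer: 10953/57946 ≈ 0.18902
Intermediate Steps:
(4218 + 6735)/(z + T) = (4218 + 6735)/(18345 + 39601) = 10953/57946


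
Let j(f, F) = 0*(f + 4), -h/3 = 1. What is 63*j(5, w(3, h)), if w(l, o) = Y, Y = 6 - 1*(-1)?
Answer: 0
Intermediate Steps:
h = -3 (h = -3*1 = -3)
Y = 7 (Y = 6 + 1 = 7)
w(l, o) = 7
j(f, F) = 0 (j(f, F) = 0*(4 + f) = 0)
63*j(5, w(3, h)) = 63*0 = 0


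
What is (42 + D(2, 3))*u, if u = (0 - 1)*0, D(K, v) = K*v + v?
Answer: 0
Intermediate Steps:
D(K, v) = v + K*v
u = 0 (u = -1*0 = 0)
(42 + D(2, 3))*u = (42 + 3*(1 + 2))*0 = (42 + 3*3)*0 = (42 + 9)*0 = 51*0 = 0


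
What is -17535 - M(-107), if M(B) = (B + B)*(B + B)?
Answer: -63331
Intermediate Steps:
M(B) = 4*B² (M(B) = (2*B)*(2*B) = 4*B²)
-17535 - M(-107) = -17535 - 4*(-107)² = -17535 - 4*11449 = -17535 - 1*45796 = -17535 - 45796 = -63331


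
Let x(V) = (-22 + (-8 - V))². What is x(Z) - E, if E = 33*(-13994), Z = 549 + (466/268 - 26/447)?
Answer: 2866599872736889/3587770404 ≈ 7.9899e+5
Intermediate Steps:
Z = 32984669/59898 (Z = 549 + (466*(1/268) - 26*1/447) = 549 + (233/134 - 26/447) = 549 + 100667/59898 = 32984669/59898 ≈ 550.68)
x(V) = (-30 - V)²
E = -461802
x(Z) - E = (30 + 32984669/59898)² - 1*(-461802) = (34781609/59898)² + 461802 = 1209760324628881/3587770404 + 461802 = 2866599872736889/3587770404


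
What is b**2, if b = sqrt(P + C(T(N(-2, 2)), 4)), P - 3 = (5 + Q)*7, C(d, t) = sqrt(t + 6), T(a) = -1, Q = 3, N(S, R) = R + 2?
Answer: 59 + sqrt(10) ≈ 62.162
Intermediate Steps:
N(S, R) = 2 + R
C(d, t) = sqrt(6 + t)
P = 59 (P = 3 + (5 + 3)*7 = 3 + 8*7 = 3 + 56 = 59)
b = sqrt(59 + sqrt(10)) (b = sqrt(59 + sqrt(6 + 4)) = sqrt(59 + sqrt(10)) ≈ 7.8843)
b**2 = (sqrt(59 + sqrt(10)))**2 = 59 + sqrt(10)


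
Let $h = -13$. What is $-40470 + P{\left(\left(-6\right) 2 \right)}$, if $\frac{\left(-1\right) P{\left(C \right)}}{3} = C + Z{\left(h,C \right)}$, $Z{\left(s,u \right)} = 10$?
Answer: $-40464$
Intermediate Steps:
$P{\left(C \right)} = -30 - 3 C$ ($P{\left(C \right)} = - 3 \left(C + 10\right) = - 3 \left(10 + C\right) = -30 - 3 C$)
$-40470 + P{\left(\left(-6\right) 2 \right)} = -40470 - \left(30 + 3 \left(\left(-6\right) 2\right)\right) = -40470 - -6 = -40470 + \left(-30 + 36\right) = -40470 + 6 = -40464$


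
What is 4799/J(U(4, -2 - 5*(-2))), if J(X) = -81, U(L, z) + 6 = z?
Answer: -4799/81 ≈ -59.247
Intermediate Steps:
U(L, z) = -6 + z
4799/J(U(4, -2 - 5*(-2))) = 4799/(-81) = 4799*(-1/81) = -4799/81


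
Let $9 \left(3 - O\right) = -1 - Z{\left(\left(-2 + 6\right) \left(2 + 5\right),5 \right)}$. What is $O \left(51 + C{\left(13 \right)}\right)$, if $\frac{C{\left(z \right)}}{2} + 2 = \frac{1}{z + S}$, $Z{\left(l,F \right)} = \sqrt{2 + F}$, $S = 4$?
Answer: $\frac{2492}{17} + \frac{89 \sqrt{7}}{17} \approx 160.44$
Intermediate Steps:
$C{\left(z \right)} = -4 + \frac{2}{4 + z}$ ($C{\left(z \right)} = -4 + \frac{2}{z + 4} = -4 + \frac{2}{4 + z}$)
$O = \frac{28}{9} + \frac{\sqrt{7}}{9}$ ($O = 3 - \frac{-1 - \sqrt{2 + 5}}{9} = 3 - \frac{-1 - \sqrt{7}}{9} = 3 + \left(\frac{1}{9} + \frac{\sqrt{7}}{9}\right) = \frac{28}{9} + \frac{\sqrt{7}}{9} \approx 3.4051$)
$O \left(51 + C{\left(13 \right)}\right) = \left(\frac{28}{9} + \frac{\sqrt{7}}{9}\right) \left(51 + \frac{2 \left(-7 - 26\right)}{4 + 13}\right) = \left(\frac{28}{9} + \frac{\sqrt{7}}{9}\right) \left(51 + \frac{2 \left(-7 - 26\right)}{17}\right) = \left(\frac{28}{9} + \frac{\sqrt{7}}{9}\right) \left(51 + 2 \cdot \frac{1}{17} \left(-33\right)\right) = \left(\frac{28}{9} + \frac{\sqrt{7}}{9}\right) \left(51 - \frac{66}{17}\right) = \left(\frac{28}{9} + \frac{\sqrt{7}}{9}\right) \frac{801}{17} = \frac{2492}{17} + \frac{89 \sqrt{7}}{17}$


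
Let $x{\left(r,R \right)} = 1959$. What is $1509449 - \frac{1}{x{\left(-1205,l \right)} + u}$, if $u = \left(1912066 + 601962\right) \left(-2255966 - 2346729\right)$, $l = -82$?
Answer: $\frac{17466293407725480950}{11571304103501} \approx 1.5094 \cdot 10^{6}$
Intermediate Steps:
$u = -11571304105460$ ($u = 2514028 \left(-4602695\right) = -11571304105460$)
$1509449 - \frac{1}{x{\left(-1205,l \right)} + u} = 1509449 - \frac{1}{1959 - 11571304105460} = 1509449 - \frac{1}{-11571304103501} = 1509449 - - \frac{1}{11571304103501} = 1509449 + \frac{1}{11571304103501} = \frac{17466293407725480950}{11571304103501}$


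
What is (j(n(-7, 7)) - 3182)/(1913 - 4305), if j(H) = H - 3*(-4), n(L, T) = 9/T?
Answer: 22181/16744 ≈ 1.3247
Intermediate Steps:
j(H) = 12 + H (j(H) = H + 12 = 12 + H)
(j(n(-7, 7)) - 3182)/(1913 - 4305) = ((12 + 9/7) - 3182)/(1913 - 4305) = ((12 + 9*(⅐)) - 3182)/(-2392) = ((12 + 9/7) - 3182)*(-1/2392) = (93/7 - 3182)*(-1/2392) = -22181/7*(-1/2392) = 22181/16744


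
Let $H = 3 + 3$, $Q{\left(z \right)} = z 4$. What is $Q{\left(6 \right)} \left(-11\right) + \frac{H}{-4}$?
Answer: $- \frac{531}{2} \approx -265.5$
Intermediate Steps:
$Q{\left(z \right)} = 4 z$
$H = 6$
$Q{\left(6 \right)} \left(-11\right) + \frac{H}{-4} = 4 \cdot 6 \left(-11\right) + \frac{6}{-4} = 24 \left(-11\right) + 6 \left(- \frac{1}{4}\right) = -264 - \frac{3}{2} = - \frac{531}{2}$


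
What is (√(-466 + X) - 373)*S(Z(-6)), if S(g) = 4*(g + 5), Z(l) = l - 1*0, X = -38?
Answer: 1492 - 24*I*√14 ≈ 1492.0 - 89.8*I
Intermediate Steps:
Z(l) = l (Z(l) = l + 0 = l)
S(g) = 20 + 4*g (S(g) = 4*(5 + g) = 20 + 4*g)
(√(-466 + X) - 373)*S(Z(-6)) = (√(-466 - 38) - 373)*(20 + 4*(-6)) = (√(-504) - 373)*(20 - 24) = (6*I*√14 - 373)*(-4) = (-373 + 6*I*√14)*(-4) = 1492 - 24*I*√14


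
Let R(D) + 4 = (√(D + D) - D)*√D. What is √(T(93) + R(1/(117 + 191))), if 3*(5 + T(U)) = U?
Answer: √(2087008 - 2*√77 + 308*√2)/308 ≈ 4.6909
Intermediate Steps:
T(U) = -5 + U/3
R(D) = -4 + √D*(-D + √2*√D) (R(D) = -4 + (√(D + D) - D)*√D = -4 + (√(2*D) - D)*√D = -4 + (√2*√D - D)*√D = -4 + (-D + √2*√D)*√D = -4 + √D*(-D + √2*√D))
√(T(93) + R(1/(117 + 191))) = √((-5 + (⅓)*93) + (-4 - (1/(117 + 191))^(3/2) + √2/(117 + 191))) = √((-5 + 31) + (-4 - (1/308)^(3/2) + √2/308)) = √(26 + (-4 - (1/308)^(3/2) + √2/308)) = √(26 + (-4 - √77/47432 + √2/308)) = √(22 - √77/47432 + √2/308)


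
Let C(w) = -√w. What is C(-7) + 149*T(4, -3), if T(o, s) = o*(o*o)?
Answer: 9536 - I*√7 ≈ 9536.0 - 2.6458*I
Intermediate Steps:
T(o, s) = o³ (T(o, s) = o*o² = o³)
C(-7) + 149*T(4, -3) = -√(-7) + 149*4³ = -I*√7 + 149*64 = -I*√7 + 9536 = 9536 - I*√7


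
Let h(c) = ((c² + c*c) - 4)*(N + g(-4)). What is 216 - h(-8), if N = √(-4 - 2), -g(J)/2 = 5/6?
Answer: 1268/3 - 124*I*√6 ≈ 422.67 - 303.74*I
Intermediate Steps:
g(J) = -5/3 (g(J) = -10/6 = -2*⅚ = -5/3)
N = I*√6 (N = √(-6) = I*√6 ≈ 2.4495*I)
h(c) = (-4 + 2*c²)*(-5/3 + I*√6) (h(c) = ((c² + c*c) - 4)*(I*√6 - 5/3) = ((c² + c²) - 4)*(-5/3 + I*√6) = (2*c² - 4)*(-5/3 + I*√6) = (-4 + 2*c²)*(-5/3 + I*√6))
216 - h(-8) = 216 - (20/3 - 10/3*(-8)² - 4*I*√6 + 2*I*√6*(-8)²) = 216 - (20/3 - 10/3*64 - 4*I*√6 + 2*I*√6*64) = 216 - (20/3 - 640/3 - 4*I*√6 + 128*I*√6) = 216 - (-620/3 + 124*I*√6) = 216 + (620/3 - 124*I*√6) = 1268/3 - 124*I*√6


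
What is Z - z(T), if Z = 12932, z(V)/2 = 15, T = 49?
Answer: 12902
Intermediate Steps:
z(V) = 30 (z(V) = 2*15 = 30)
Z - z(T) = 12932 - 1*30 = 12932 - 30 = 12902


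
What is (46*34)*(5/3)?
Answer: 7820/3 ≈ 2606.7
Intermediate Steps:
(46*34)*(5/3) = 1564*(5*(⅓)) = 1564*(5/3) = 7820/3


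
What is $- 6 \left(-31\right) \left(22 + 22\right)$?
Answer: $8184$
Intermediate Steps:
$- 6 \left(-31\right) \left(22 + 22\right) = - \left(-186\right) 44 = \left(-1\right) \left(-8184\right) = 8184$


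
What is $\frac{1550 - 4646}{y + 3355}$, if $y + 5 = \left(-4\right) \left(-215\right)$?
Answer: $- \frac{1548}{2105} \approx -0.73539$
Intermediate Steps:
$y = 855$ ($y = -5 - -860 = -5 + 860 = 855$)
$\frac{1550 - 4646}{y + 3355} = \frac{1550 - 4646}{855 + 3355} = - \frac{3096}{4210} = \left(-3096\right) \frac{1}{4210} = - \frac{1548}{2105}$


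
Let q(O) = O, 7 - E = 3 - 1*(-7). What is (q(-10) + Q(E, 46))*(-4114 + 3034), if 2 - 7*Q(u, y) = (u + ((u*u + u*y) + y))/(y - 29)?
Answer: 1155600/119 ≈ 9710.9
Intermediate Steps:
E = -3 (E = 7 - (3 - 1*(-7)) = 7 - (3 + 7) = 7 - 1*10 = 7 - 10 = -3)
Q(u, y) = 2/7 - (u + y + u² + u*y)/(7*(-29 + y)) (Q(u, y) = 2/7 - (u + ((u*u + u*y) + y))/(7*(y - 29)) = 2/7 - (u + ((u² + u*y) + y))/(7*(-29 + y)) = 2/7 - (u + (y + u² + u*y))/(7*(-29 + y)) = 2/7 - (u + y + u² + u*y)/(7*(-29 + y)))
(q(-10) + Q(E, 46))*(-4114 + 3034) = (-10 + (-58 + 46 - 1*(-3) - 1*(-3)² - 1*(-3)*46)/(7*(-29 + 46)))*(-4114 + 3034) = (-10 + (⅐)*(-58 + 46 + 3 - 1*9 + 138)/17)*(-1080) = (-10 + (⅐)*(1/17)*(-58 + 46 + 3 - 9 + 138))*(-1080) = (-10 + (⅐)*(1/17)*120)*(-1080) = (-10 + 120/119)*(-1080) = -1070/119*(-1080) = 1155600/119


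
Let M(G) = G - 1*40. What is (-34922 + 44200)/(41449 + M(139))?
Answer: 4639/20774 ≈ 0.22331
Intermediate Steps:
M(G) = -40 + G (M(G) = G - 40 = -40 + G)
(-34922 + 44200)/(41449 + M(139)) = (-34922 + 44200)/(41449 + (-40 + 139)) = 9278/(41449 + 99) = 9278/41548 = 9278*(1/41548) = 4639/20774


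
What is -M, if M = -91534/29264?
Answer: 45767/14632 ≈ 3.1279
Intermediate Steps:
M = -45767/14632 (M = -91534*1/29264 = -45767/14632 ≈ -3.1279)
-M = -1*(-45767/14632) = 45767/14632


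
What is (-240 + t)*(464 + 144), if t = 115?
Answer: -76000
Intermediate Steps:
(-240 + t)*(464 + 144) = (-240 + 115)*(464 + 144) = -125*608 = -76000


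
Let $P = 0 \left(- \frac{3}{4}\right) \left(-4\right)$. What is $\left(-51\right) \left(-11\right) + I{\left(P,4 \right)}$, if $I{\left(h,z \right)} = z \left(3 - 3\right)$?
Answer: $561$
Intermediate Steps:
$P = 0$ ($P = 0 \left(\left(-3\right) \frac{1}{4}\right) \left(-4\right) = 0 \left(- \frac{3}{4}\right) \left(-4\right) = 0 \left(-4\right) = 0$)
$I{\left(h,z \right)} = 0$ ($I{\left(h,z \right)} = z 0 = 0$)
$\left(-51\right) \left(-11\right) + I{\left(P,4 \right)} = \left(-51\right) \left(-11\right) + 0 = 561 + 0 = 561$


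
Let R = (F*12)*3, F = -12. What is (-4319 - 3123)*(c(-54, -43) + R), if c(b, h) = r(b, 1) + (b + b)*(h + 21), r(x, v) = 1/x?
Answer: -390611975/27 ≈ -1.4467e+7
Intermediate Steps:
R = -432 (R = -12*12*3 = -144*3 = -432)
c(b, h) = 1/b + 2*b*(21 + h) (c(b, h) = 1/b + (b + b)*(h + 21) = 1/b + (2*b)*(21 + h) = 1/b + 2*b*(21 + h))
(-4319 - 3123)*(c(-54, -43) + R) = (-4319 - 3123)*((1 + 2*(-54)²*(21 - 43))/(-54) - 432) = -7442*(-(1 + 2*2916*(-22))/54 - 432) = -7442*(-(1 - 128304)/54 - 432) = -7442*(-1/54*(-128303) - 432) = -7442*(128303/54 - 432) = -7442*104975/54 = -390611975/27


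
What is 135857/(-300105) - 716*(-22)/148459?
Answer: -15441940403/44553288195 ≈ -0.34659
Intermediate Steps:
135857/(-300105) - 716*(-22)/148459 = 135857*(-1/300105) + 15752*(1/148459) = -135857/300105 + 15752/148459 = -15441940403/44553288195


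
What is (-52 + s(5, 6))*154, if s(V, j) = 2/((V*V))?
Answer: -199892/25 ≈ -7995.7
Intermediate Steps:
s(V, j) = 2/V² (s(V, j) = 2/(V²) = 2/V²)
(-52 + s(5, 6))*154 = (-52 + 2/5²)*154 = (-52 + 2*(1/25))*154 = (-52 + 2/25)*154 = -1298/25*154 = -199892/25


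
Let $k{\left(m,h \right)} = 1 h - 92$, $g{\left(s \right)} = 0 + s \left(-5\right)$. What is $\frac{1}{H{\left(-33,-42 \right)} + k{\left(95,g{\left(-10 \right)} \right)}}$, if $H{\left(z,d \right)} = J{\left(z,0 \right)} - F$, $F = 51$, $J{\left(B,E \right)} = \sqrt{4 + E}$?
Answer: $- \frac{1}{91} \approx -0.010989$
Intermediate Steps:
$g{\left(s \right)} = - 5 s$ ($g{\left(s \right)} = 0 - 5 s = - 5 s$)
$H{\left(z,d \right)} = -49$ ($H{\left(z,d \right)} = \sqrt{4 + 0} - 51 = \sqrt{4} - 51 = 2 - 51 = -49$)
$k{\left(m,h \right)} = -92 + h$ ($k{\left(m,h \right)} = h - 92 = -92 + h$)
$\frac{1}{H{\left(-33,-42 \right)} + k{\left(95,g{\left(-10 \right)} \right)}} = \frac{1}{-49 - 42} = \frac{1}{-91} = - \frac{1}{91}$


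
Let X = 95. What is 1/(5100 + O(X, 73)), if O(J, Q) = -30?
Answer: 1/5070 ≈ 0.00019724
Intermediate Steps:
1/(5100 + O(X, 73)) = 1/(5100 - 30) = 1/5070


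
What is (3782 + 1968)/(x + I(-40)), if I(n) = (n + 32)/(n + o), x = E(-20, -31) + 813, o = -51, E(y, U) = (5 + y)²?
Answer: 261625/47233 ≈ 5.5390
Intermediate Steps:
x = 1038 (x = (5 - 20)² + 813 = (-15)² + 813 = 225 + 813 = 1038)
I(n) = (32 + n)/(-51 + n) (I(n) = (n + 32)/(n - 51) = (32 + n)/(-51 + n))
(3782 + 1968)/(x + I(-40)) = (3782 + 1968)/(1038 + (32 - 40)/(-51 - 40)) = 5750/(1038 - 8/(-91)) = 5750/(1038 - 1/91*(-8)) = 5750/(1038 + 8/91) = 5750/(94466/91) = 5750*(91/94466) = 261625/47233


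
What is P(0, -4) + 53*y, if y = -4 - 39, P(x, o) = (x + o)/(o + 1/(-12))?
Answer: -111623/49 ≈ -2278.0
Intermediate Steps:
P(x, o) = (o + x)/(-1/12 + o) (P(x, o) = (o + x)/(o - 1/12) = (o + x)/(-1/12 + o))
y = -43
P(0, -4) + 53*y = 12*(-4 + 0)/(-1 + 12*(-4)) + 53*(-43) = 12*(-4)/(-1 - 48) - 2279 = 12*(-4)/(-49) - 2279 = 12*(-1/49)*(-4) - 2279 = 48/49 - 2279 = -111623/49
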